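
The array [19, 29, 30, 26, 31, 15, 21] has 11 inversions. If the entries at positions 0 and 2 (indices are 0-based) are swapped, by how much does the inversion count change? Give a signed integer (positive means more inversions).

Positions 0 and 2 hold 19 and 30; after swapping, the array is [30, 29, 19, 26, 31, 15, 21].
Element-by-element contributions:
30 → 29, 19, 26, 15, 21 → 5
29 → 19, 26, 15, 21 → 4
19 → 15 → 1
26 → 15, 21 → 2
31 → 15, 21 → 2
15 → none → 0
21 → none → 0
Sum: 5 + 4 + 1 + 2 + 2 + 0 + 0 = 14
Change: 14 − 11 = +3

+3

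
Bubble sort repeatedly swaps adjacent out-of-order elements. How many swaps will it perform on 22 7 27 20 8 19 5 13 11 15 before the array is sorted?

Minimum adjacent swaps = number of inversions (each swap of adjacent out-of-order elements removes one inversion and no swap can remove more).
Count inversions — for each element, later elements that are smaller:
22: 7, 20, 8, 19, 5, 13, 11, 15 → 8
7: 5 → 1
27: 20, 8, 19, 5, 13, 11, 15 → 7
20: 8, 19, 5, 13, 11, 15 → 6
8: 5 → 1
19: 5, 13, 11, 15 → 4
5: none → 0
13: 11 → 1
11: none → 0
15: none → 0
Total inversions: 8 + 1 + 7 + 6 + 1 + 4 + 0 + 1 + 0 + 0 = 28

Adjacent swaps: 28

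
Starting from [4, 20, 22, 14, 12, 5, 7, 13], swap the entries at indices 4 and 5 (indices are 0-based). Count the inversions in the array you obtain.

15 inversions

Positions 4 and 5 hold 12 and 5; after swapping, the array is [4, 20, 22, 14, 5, 12, 7, 13].
Sweep left to right; for each value list the smaller values that follow it:
4 → none → 0
20 → 14, 5, 12, 7, 13 → 5
22 → 14, 5, 12, 7, 13 → 5
14 → 5, 12, 7, 13 → 4
5 → none → 0
12 → 7 → 1
7 → none → 0
13 → none → 0
Sum: 0 + 5 + 5 + 4 + 0 + 1 + 0 + 0 = 15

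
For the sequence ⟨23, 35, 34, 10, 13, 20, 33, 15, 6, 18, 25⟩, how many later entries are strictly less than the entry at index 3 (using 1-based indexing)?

8

The element at index 3 is 34.
Elements after it: 10, 13, 20, 33, 15, 6, 18, 25
Those smaller than 34: 10, 13, 20, 33, 15, 6, 18, 25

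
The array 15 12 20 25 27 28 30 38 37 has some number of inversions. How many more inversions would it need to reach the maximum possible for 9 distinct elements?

Maximum inversions for 9 distinct elements is C(9, 2) = 9·8/2 = 36.
Current inversions — for each element, count later smaller elements:
15: 1
12: 0
20: 0
25: 0
27: 0
28: 0
30: 0
38: 1
37: 0
Current total: 1 + 0 + 0 + 0 + 0 + 0 + 0 + 1 + 0 = 2
Shortfall: 36 − 2 = 34

34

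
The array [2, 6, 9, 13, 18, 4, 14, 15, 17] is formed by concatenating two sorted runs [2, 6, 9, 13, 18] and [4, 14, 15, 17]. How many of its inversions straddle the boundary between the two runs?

Split inversions: 7

Take each right-half value and tally the left-half values above it:
r = 4: 6, 9, 13, 18 → 4
r = 14: 18 → 1
r = 15: 18 → 1
r = 17: 18 → 1
Cross-inversions: 4 + 1 + 1 + 1 = 7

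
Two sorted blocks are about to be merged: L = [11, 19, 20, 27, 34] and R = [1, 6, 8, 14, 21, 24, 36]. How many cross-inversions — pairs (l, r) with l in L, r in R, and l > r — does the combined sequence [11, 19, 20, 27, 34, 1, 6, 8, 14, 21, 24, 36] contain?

For each element r of the right run, count left-run elements greater than r:
r = 1: 11, 19, 20, 27, 34 → 5
r = 6: 11, 19, 20, 27, 34 → 5
r = 8: 11, 19, 20, 27, 34 → 5
r = 14: 19, 20, 27, 34 → 4
r = 21: 27, 34 → 2
r = 24: 27, 34 → 2
r = 36: none → 0
Cross-inversions: 5 + 5 + 5 + 4 + 2 + 2 + 0 = 23

23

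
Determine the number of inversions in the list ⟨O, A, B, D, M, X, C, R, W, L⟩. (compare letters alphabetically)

There are 15 out-of-order pairs.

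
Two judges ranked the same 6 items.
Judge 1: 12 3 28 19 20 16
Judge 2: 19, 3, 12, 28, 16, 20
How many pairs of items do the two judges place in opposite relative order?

Assign each item its position (1..6) in the first ordering, then rewrite the second ordering as that position sequence:
positions: 12→1, 3→2, 28→3, 19→4, 20→5, 16→6
second ordering as positions: [4, 2, 1, 3, 6, 5]
Discordant pairs = inversions in this position sequence.
4: 2, 1, 3 → 3
2: 1 → 1
1: 0
3: 0
6: 5 → 1
5: 0
Total: 3 + 1 + 0 + 0 + 1 + 0 = 5

5 discordant pairs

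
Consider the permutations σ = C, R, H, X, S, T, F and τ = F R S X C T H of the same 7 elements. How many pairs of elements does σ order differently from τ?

There are 13 discordant pairs.

Assign each item its position (1..7) in the first ordering, then rewrite the second ordering as that position sequence:
positions: C→1, R→2, H→3, X→4, S→5, T→6, F→7
second ordering as positions: [7, 2, 5, 4, 1, 6, 3]
Discordant pairs = inversions in this position sequence.
7: 2, 5, 4, 1, 6, 3 → 6
2: 1 → 1
5: 4, 1, 3 → 3
4: 1, 3 → 2
1: 0
6: 3 → 1
3: 0
Total: 6 + 1 + 3 + 2 + 0 + 1 + 0 = 13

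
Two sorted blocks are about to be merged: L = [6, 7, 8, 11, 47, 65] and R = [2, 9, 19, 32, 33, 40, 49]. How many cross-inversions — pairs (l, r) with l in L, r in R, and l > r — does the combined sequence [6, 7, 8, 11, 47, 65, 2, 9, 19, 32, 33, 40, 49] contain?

Count, for every r in R, how many entries of L exceed r:
r = 2: 6, 7, 8, 11, 47, 65 → 6
r = 9: 11, 47, 65 → 3
r = 19: 47, 65 → 2
r = 32: 47, 65 → 2
r = 33: 47, 65 → 2
r = 40: 47, 65 → 2
r = 49: 65 → 1
Cross-inversions: 6 + 3 + 2 + 2 + 2 + 2 + 1 = 18

18 cross-inversions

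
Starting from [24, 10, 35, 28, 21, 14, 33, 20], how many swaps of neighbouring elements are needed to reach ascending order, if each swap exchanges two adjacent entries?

Each adjacent swap fixes exactly one inversion, so the minimum swap count equals the number of inversions.
Count inversions — for each element, later elements that are smaller:
24: 10, 21, 14, 20 → 4
10: none → 0
35: 28, 21, 14, 33, 20 → 5
28: 21, 14, 20 → 3
21: 14, 20 → 2
14: none → 0
33: 20 → 1
20: none → 0
Total inversions: 4 + 0 + 5 + 3 + 2 + 0 + 1 + 0 = 15

Adjacent swaps: 15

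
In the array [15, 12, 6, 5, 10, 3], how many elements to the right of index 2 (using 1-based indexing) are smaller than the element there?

4 such elements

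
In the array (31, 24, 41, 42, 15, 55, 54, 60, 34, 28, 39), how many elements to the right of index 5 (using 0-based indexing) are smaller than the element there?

The element at index 5 is 55.
Elements after it: 54, 60, 34, 28, 39
Those smaller than 55: 54, 34, 28, 39

4 such elements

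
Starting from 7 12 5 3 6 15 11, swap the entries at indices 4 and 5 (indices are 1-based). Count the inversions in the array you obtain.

10

Positions 4 and 5 hold 3 and 6; after swapping, the array is [7, 12, 5, 6, 3, 15, 11].
Sweep left to right; for each value list the smaller values that follow it:
7 → 5, 6, 3 → 3
12 → 5, 6, 3, 11 → 4
5 → 3 → 1
6 → 3 → 1
3 → none → 0
15 → 11 → 1
11 → none → 0
Sum: 3 + 4 + 1 + 1 + 0 + 1 + 0 = 10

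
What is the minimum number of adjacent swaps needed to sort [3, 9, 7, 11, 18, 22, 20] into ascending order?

2 swaps

The minimum number of adjacent swaps to sort an array equals its inversion count, since every such swap removes exactly one inversion.
Count inversions — for each element, later elements that are smaller:
3: none → 0
9: 7 → 1
7: none → 0
11: none → 0
18: none → 0
22: 20 → 1
20: none → 0
Total inversions: 0 + 1 + 0 + 0 + 0 + 1 + 0 = 2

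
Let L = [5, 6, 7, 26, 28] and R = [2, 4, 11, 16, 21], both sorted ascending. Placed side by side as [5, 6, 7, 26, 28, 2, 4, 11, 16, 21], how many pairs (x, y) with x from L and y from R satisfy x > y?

Count, for every r in R, how many entries of L exceed r:
r = 2: 5, 6, 7, 26, 28 → 5
r = 4: 5, 6, 7, 26, 28 → 5
r = 11: 26, 28 → 2
r = 16: 26, 28 → 2
r = 21: 26, 28 → 2
Cross-inversions: 5 + 5 + 2 + 2 + 2 = 16

16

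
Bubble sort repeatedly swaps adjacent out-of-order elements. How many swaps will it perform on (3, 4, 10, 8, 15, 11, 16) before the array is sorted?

Each adjacent swap fixes exactly one inversion, so the minimum swap count equals the number of inversions.
Count inversions — for each element, later elements that are smaller:
3: none → 0
4: none → 0
10: 8 → 1
8: none → 0
15: 11 → 1
11: none → 0
16: none → 0
Total inversions: 0 + 0 + 1 + 0 + 1 + 0 + 0 = 2

2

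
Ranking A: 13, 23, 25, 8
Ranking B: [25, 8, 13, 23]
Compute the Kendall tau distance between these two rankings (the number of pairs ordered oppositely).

4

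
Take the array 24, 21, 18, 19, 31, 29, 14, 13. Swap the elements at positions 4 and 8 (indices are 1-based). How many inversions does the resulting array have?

Inversions: 16

Positions 4 and 8 hold 19 and 13; after swapping, the array is [24, 21, 18, 13, 31, 29, 14, 19].
Count, for each position, how many later elements it exceeds:
24 → 21, 18, 13, 14, 19 → 5
21 → 18, 13, 14, 19 → 4
18 → 13, 14 → 2
13 → none → 0
31 → 29, 14, 19 → 3
29 → 14, 19 → 2
14 → none → 0
19 → none → 0
Sum: 5 + 4 + 2 + 0 + 3 + 2 + 0 + 0 = 16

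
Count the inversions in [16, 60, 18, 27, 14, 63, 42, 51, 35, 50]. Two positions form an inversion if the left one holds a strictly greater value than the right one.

17

Sweep left to right; for each value list the smaller values that follow it:
16: 1
60: 7
18: 1
27: 1
14: 0
63: 4
42: 1
51: 2
35: 0
50: 0
Sum: 1 + 7 + 1 + 1 + 0 + 4 + 1 + 2 + 0 + 0 = 17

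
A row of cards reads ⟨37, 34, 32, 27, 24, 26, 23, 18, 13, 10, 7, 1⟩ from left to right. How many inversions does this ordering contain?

65

Count, for each position, how many later elements it exceeds:
37: 11
34: 10
32: 9
27: 8
24: 6
26: 6
23: 5
18: 4
13: 3
10: 2
7: 1
1: 0
Sum: 11 + 10 + 9 + 8 + 6 + 6 + 5 + 4 + 3 + 2 + 1 + 0 = 65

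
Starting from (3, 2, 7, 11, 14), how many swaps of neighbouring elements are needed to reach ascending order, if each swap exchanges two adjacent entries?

There is 1 swap.

Minimum adjacent swaps = number of inversions (each swap of adjacent out-of-order elements removes one inversion and no swap can remove more).
Count inversions — for each element, later elements that are smaller:
3: 2 → 1
2: none → 0
7: none → 0
11: none → 0
14: none → 0
Total inversions: 1 + 0 + 0 + 0 + 0 = 1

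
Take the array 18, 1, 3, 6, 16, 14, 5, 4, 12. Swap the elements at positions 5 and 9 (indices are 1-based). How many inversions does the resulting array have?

Positions 5 and 9 hold 16 and 12; after swapping, the array is [18, 1, 3, 6, 12, 14, 5, 4, 16].
Element-by-element contributions:
18 → 1, 3, 6, 12, 14, 5, 4, 16 → 8
1 → none → 0
3 → none → 0
6 → 5, 4 → 2
12 → 5, 4 → 2
14 → 5, 4 → 2
5 → 4 → 1
4 → none → 0
16 → none → 0
Sum: 8 + 0 + 0 + 2 + 2 + 2 + 1 + 0 + 0 = 15

15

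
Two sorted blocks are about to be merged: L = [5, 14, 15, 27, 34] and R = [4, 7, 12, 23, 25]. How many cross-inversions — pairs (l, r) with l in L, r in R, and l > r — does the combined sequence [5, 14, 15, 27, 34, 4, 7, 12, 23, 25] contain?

Take each right-half value and tally the left-half values above it:
r = 4: 5, 14, 15, 27, 34 → 5
r = 7: 14, 15, 27, 34 → 4
r = 12: 14, 15, 27, 34 → 4
r = 23: 27, 34 → 2
r = 25: 27, 34 → 2
Cross-inversions: 5 + 4 + 4 + 2 + 2 = 17

There are 17 split inversions.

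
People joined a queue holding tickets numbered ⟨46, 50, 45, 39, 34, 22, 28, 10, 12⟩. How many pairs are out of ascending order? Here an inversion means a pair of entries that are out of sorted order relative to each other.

33 inversions

Count, for each position, how many later elements it exceeds:
46: 7
50: 7
45: 6
39: 5
34: 4
22: 2
28: 2
10: 0
12: 0
Sum: 7 + 7 + 6 + 5 + 4 + 2 + 2 + 0 + 0 = 33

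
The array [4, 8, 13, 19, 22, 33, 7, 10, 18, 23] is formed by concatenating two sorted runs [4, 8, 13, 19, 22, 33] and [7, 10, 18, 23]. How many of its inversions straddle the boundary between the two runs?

For each element r of the right run, count left-run elements greater than r:
r = 7: 8, 13, 19, 22, 33 → 5
r = 10: 13, 19, 22, 33 → 4
r = 18: 19, 22, 33 → 3
r = 23: 33 → 1
Cross-inversions: 5 + 4 + 3 + 1 = 13

13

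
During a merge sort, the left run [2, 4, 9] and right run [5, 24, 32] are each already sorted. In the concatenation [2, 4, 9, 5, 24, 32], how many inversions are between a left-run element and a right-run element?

1

Count, for every r in R, how many entries of L exceed r:
r = 5: 9 → 1
r = 24: none → 0
r = 32: none → 0
Cross-inversions: 1 + 0 + 0 = 1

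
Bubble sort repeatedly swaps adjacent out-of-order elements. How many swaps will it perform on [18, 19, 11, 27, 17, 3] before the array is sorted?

Each adjacent swap fixes exactly one inversion, so the minimum swap count equals the number of inversions.
Count inversions — for each element, later elements that are smaller:
18: 11, 17, 3 → 3
19: 11, 17, 3 → 3
11: 3 → 1
27: 17, 3 → 2
17: 3 → 1
3: none → 0
Total inversions: 3 + 3 + 1 + 2 + 1 + 0 = 10

Swaps: 10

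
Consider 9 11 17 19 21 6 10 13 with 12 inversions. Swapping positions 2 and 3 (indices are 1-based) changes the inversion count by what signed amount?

+1

Positions 2 and 3 hold 11 and 17; after swapping, the array is [9, 17, 11, 19, 21, 6, 10, 13].
Sweep left to right; for each value list the smaller values that follow it:
9: 1
17: 4
11: 2
19: 3
21: 3
6: 0
10: 0
13: 0
Sum: 1 + 4 + 2 + 3 + 3 + 0 + 0 + 0 = 13
Change: 13 − 12 = +1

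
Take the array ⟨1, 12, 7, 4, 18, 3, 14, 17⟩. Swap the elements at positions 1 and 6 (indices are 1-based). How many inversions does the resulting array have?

10

Positions 1 and 6 hold 1 and 3; after swapping, the array is [3, 12, 7, 4, 18, 1, 14, 17].
For each element, count later entries that are smaller:
3: 1
12: 3
7: 2
4: 1
18: 3
1: 0
14: 0
17: 0
Sum: 1 + 3 + 2 + 1 + 3 + 0 + 0 + 0 = 10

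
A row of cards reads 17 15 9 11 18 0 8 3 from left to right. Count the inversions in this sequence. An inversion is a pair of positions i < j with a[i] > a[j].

21

Sweep left to right; for each value list the smaller values that follow it:
17: 6
15: 5
9: 3
11: 3
18: 3
0: 0
8: 1
3: 0
Sum: 6 + 5 + 3 + 3 + 3 + 0 + 1 + 0 = 21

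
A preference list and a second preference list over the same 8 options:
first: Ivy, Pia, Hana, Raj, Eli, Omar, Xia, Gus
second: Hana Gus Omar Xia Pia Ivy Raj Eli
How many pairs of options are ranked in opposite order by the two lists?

17 pairs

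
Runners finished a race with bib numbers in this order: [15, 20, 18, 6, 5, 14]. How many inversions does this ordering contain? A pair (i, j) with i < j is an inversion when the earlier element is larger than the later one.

Count, for each position, how many later elements it exceeds:
15: 3
20: 4
18: 3
6: 1
5: 0
14: 0
Sum: 3 + 4 + 3 + 1 + 0 + 0 = 11

11 inversions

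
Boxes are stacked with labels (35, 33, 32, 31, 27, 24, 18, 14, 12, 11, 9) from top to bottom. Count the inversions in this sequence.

Inversions: 55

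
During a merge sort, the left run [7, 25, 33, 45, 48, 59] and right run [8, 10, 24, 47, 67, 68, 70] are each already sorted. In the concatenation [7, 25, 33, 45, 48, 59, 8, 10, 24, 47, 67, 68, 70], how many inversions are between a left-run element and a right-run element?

17

Count, for every r in R, how many entries of L exceed r:
r = 8: 25, 33, 45, 48, 59 → 5
r = 10: 25, 33, 45, 48, 59 → 5
r = 24: 25, 33, 45, 48, 59 → 5
r = 47: 48, 59 → 2
r = 67: none → 0
r = 68: none → 0
r = 70: none → 0
Cross-inversions: 5 + 5 + 5 + 2 + 0 + 0 + 0 = 17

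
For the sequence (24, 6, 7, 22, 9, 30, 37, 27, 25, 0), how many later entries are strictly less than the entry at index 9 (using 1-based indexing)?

The element at index 9 is 25.
Elements after it: 0
Those smaller than 25: 0

1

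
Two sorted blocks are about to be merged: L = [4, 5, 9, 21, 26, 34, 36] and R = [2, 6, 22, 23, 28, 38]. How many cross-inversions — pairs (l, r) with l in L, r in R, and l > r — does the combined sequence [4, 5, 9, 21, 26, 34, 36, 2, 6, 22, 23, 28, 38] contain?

20

Take each right-half value and tally the left-half values above it:
r = 2: 4, 5, 9, 21, 26, 34, 36 → 7
r = 6: 9, 21, 26, 34, 36 → 5
r = 22: 26, 34, 36 → 3
r = 23: 26, 34, 36 → 3
r = 28: 34, 36 → 2
r = 38: none → 0
Cross-inversions: 7 + 5 + 3 + 3 + 2 + 0 = 20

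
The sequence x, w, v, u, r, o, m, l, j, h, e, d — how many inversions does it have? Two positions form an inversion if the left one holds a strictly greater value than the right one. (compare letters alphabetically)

Count, for each position, how many later elements it exceeds:
x: 11
w: 10
v: 9
u: 8
r: 7
o: 6
m: 5
l: 4
j: 3
h: 2
e: 1
d: 0
Sum: 11 + 10 + 9 + 8 + 7 + 6 + 5 + 4 + 3 + 2 + 1 + 0 = 66

66 out-of-order pairs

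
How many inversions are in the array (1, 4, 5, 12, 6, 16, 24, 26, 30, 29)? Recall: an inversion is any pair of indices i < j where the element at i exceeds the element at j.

2

For each element, count later entries that are smaller:
1 → none → 0
4 → none → 0
5 → none → 0
12 → 6 → 1
6 → none → 0
16 → none → 0
24 → none → 0
26 → none → 0
30 → 29 → 1
29 → none → 0
Sum: 0 + 0 + 0 + 1 + 0 + 0 + 0 + 0 + 1 + 0 = 2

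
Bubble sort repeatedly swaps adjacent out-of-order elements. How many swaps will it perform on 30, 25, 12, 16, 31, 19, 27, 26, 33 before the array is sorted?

There are 13 adjacent swaps.

Minimum adjacent swaps = number of inversions (each swap of adjacent out-of-order elements removes one inversion and no swap can remove more).
Count inversions — for each element, later elements that are smaller:
30: 25, 12, 16, 19, 27, 26 → 6
25: 12, 16, 19 → 3
12: none → 0
16: none → 0
31: 19, 27, 26 → 3
19: none → 0
27: 26 → 1
26: none → 0
33: none → 0
Total inversions: 6 + 3 + 0 + 0 + 3 + 0 + 1 + 0 + 0 = 13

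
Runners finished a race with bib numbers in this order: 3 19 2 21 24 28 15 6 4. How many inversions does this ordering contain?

For each element, count later entries that are smaller:
3 → 2 → 1
19 → 2, 15, 6, 4 → 4
2 → none → 0
21 → 15, 6, 4 → 3
24 → 15, 6, 4 → 3
28 → 15, 6, 4 → 3
15 → 6, 4 → 2
6 → 4 → 1
4 → none → 0
Sum: 1 + 4 + 0 + 3 + 3 + 3 + 2 + 1 + 0 = 17

17 inversions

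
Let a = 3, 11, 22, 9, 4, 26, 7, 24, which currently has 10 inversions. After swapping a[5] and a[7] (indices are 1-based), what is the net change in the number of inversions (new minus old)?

Positions 5 and 7 hold 4 and 7; after swapping, the array is [3, 11, 22, 9, 7, 26, 4, 24].
Element-by-element contributions:
3 → none → 0
11 → 9, 7, 4 → 3
22 → 9, 7, 4 → 3
9 → 7, 4 → 2
7 → 4 → 1
26 → 4, 24 → 2
4 → none → 0
24 → none → 0
Sum: 0 + 3 + 3 + 2 + 1 + 2 + 0 + 0 = 11
Change: 11 − 10 = +1

+1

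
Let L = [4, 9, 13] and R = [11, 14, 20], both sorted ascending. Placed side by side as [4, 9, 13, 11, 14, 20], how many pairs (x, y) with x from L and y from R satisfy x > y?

Count, for every r in R, how many entries of L exceed r:
r = 11: 13 → 1
r = 14: none → 0
r = 20: none → 0
Cross-inversions: 1 + 0 + 0 = 1

1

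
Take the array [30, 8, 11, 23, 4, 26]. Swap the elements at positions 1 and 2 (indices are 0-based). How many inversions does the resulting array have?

9

Positions 1 and 2 hold 8 and 11; after swapping, the array is [30, 11, 8, 23, 4, 26].
For each element, count later entries that are smaller:
30: 5
11: 2
8: 1
23: 1
4: 0
26: 0
Sum: 5 + 2 + 1 + 1 + 0 + 0 = 9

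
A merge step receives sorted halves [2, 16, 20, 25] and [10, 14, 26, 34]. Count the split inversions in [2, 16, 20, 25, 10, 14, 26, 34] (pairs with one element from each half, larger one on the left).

6

Take each right-half value and tally the left-half values above it:
r = 10: 16, 20, 25 → 3
r = 14: 16, 20, 25 → 3
r = 26: none → 0
r = 34: none → 0
Cross-inversions: 3 + 3 + 0 + 0 = 6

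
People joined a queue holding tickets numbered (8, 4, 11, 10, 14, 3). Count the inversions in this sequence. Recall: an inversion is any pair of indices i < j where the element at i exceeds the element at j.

7 inversions

Listing every pair i<j with a[i]>a[j] (using 1-based positions):
(1,2): 8 > 4
(1,6): 8 > 3
(2,6): 4 > 3
(3,4): 11 > 10
(3,6): 11 > 3
(4,6): 10 > 3
(5,6): 14 > 3
That's 7 pairs.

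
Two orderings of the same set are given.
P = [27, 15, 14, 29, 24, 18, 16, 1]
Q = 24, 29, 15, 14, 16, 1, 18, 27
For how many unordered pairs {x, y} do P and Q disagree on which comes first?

There are 14 disagreeing pairs.

Assign each item its position (1..8) in the first ordering, then rewrite the second ordering as that position sequence:
positions: 27→1, 15→2, 14→3, 29→4, 24→5, 18→6, 16→7, 1→8
second ordering as positions: [5, 4, 2, 3, 7, 8, 6, 1]
Discordant pairs = inversions in this position sequence.
5: 4, 2, 3, 1 → 4
4: 2, 3, 1 → 3
2: 1 → 1
3: 1 → 1
7: 6, 1 → 2
8: 6, 1 → 2
6: 1 → 1
1: 0
Total: 4 + 3 + 1 + 1 + 2 + 2 + 1 + 0 = 14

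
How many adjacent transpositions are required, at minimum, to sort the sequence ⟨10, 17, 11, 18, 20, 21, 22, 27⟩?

Each adjacent swap fixes exactly one inversion, so the minimum swap count equals the number of inversions.
Count inversions — for each element, later elements that are smaller:
10: none → 0
17: 11 → 1
11: none → 0
18: none → 0
20: none → 0
21: none → 0
22: none → 0
27: none → 0
Total inversions: 0 + 1 + 0 + 0 + 0 + 0 + 0 + 0 = 1

1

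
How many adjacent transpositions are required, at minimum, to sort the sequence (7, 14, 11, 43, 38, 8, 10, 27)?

12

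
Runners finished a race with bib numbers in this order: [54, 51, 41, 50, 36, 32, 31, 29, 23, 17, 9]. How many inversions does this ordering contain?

Count, for each position, how many later elements it exceeds:
54: 10
51: 9
41: 7
50: 7
36: 6
32: 5
31: 4
29: 3
23: 2
17: 1
9: 0
Sum: 10 + 9 + 7 + 7 + 6 + 5 + 4 + 3 + 2 + 1 + 0 = 54

54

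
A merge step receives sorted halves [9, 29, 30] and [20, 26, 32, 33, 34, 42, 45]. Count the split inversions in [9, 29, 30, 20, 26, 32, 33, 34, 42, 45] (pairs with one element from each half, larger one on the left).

There are 4 cross-inversions.

For each element r of the right run, count left-run elements greater than r:
r = 20: 29, 30 → 2
r = 26: 29, 30 → 2
r = 32: none → 0
r = 33: none → 0
r = 34: none → 0
r = 42: none → 0
r = 45: none → 0
Cross-inversions: 2 + 2 + 0 + 0 + 0 + 0 + 0 = 4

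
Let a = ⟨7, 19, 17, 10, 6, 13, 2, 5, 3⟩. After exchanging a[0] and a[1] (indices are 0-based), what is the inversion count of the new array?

Positions 0 and 1 hold 7 and 19; after swapping, the array is [19, 7, 17, 10, 6, 13, 2, 5, 3].
Sweep left to right; for each value list the smaller values that follow it:
19 → 7, 17, 10, 6, 13, 2, 5, 3 → 8
7 → 6, 2, 5, 3 → 4
17 → 10, 6, 13, 2, 5, 3 → 6
10 → 6, 2, 5, 3 → 4
6 → 2, 5, 3 → 3
13 → 2, 5, 3 → 3
2 → none → 0
5 → 3 → 1
3 → none → 0
Sum: 8 + 4 + 6 + 4 + 3 + 3 + 0 + 1 + 0 = 29

Inversions: 29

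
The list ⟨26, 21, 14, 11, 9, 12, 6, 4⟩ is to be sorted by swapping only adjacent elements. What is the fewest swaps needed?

There are 26 swaps.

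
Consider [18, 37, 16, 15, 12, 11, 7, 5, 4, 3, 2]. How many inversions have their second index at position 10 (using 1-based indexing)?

9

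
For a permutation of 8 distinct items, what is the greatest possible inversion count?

A reversed (strictly descending) arrangement makes every pair an inversion, giving C(8, 2) inversions.
C(8, 2) = 8·7/2 = 28

28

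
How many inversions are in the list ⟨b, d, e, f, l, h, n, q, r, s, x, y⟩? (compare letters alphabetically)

Count, for each position, how many later elements it exceeds:
b: 0
d: 0
e: 0
f: 0
l: 1
h: 0
n: 0
q: 0
r: 0
s: 0
x: 0
y: 0
Sum: 0 + 0 + 0 + 0 + 1 + 0 + 0 + 0 + 0 + 0 + 0 + 0 = 1

Out-of-order pairs: 1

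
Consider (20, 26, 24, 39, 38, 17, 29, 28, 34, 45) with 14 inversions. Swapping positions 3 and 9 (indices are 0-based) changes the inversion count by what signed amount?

Positions 3 and 9 hold 39 and 45; after swapping, the array is [20, 26, 24, 45, 38, 17, 29, 28, 34, 39].
Sweep left to right; for each value list the smaller values that follow it:
20 → 17 → 1
26 → 24, 17 → 2
24 → 17 → 1
45 → 38, 17, 29, 28, 34, 39 → 6
38 → 17, 29, 28, 34 → 4
17 → none → 0
29 → 28 → 1
28 → none → 0
34 → none → 0
39 → none → 0
Sum: 1 + 2 + 1 + 6 + 4 + 0 + 1 + 0 + 0 + 0 = 15
Change: 15 − 14 = +1

+1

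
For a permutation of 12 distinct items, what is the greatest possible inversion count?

66 inversions

The maximum occurs when the array is in strictly decreasing order: every one of the C(12, 2) pairs is inverted.
C(12, 2) = 12·11/2 = 66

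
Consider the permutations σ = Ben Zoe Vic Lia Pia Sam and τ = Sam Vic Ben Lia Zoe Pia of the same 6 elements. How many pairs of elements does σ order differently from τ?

8

Assign each item its position (1..6) in the first ordering, then rewrite the second ordering as that position sequence:
positions: Ben→1, Zoe→2, Vic→3, Lia→4, Pia→5, Sam→6
second ordering as positions: [6, 3, 1, 4, 2, 5]
Discordant pairs = inversions in this position sequence.
6: 3, 1, 4, 2, 5 → 5
3: 1, 2 → 2
1: 0
4: 2 → 1
2: 0
5: 0
Total: 5 + 2 + 0 + 1 + 0 + 0 = 8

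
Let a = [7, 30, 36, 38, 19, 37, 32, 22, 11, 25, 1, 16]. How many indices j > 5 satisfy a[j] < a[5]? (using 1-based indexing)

3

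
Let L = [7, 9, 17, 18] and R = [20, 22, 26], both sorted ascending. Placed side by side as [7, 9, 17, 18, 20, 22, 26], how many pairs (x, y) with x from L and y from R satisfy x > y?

0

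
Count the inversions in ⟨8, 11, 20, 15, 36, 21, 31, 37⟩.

Inversions: 3

Count, for each position, how many later elements it exceeds:
8 → none → 0
11 → none → 0
20 → 15 → 1
15 → none → 0
36 → 21, 31 → 2
21 → none → 0
31 → none → 0
37 → none → 0
Sum: 0 + 0 + 1 + 0 + 2 + 0 + 0 + 0 = 3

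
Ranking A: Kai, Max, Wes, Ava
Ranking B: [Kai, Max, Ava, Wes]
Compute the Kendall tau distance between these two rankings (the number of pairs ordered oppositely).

Assign each item its position (1..4) in the first ordering, then rewrite the second ordering as that position sequence:
positions: Kai→1, Max→2, Wes→3, Ava→4
second ordering as positions: [1, 2, 4, 3]
Discordant pairs = inversions in this position sequence.
1: 0
2: 0
4: 3 → 1
3: 0
Total: 0 + 0 + 1 + 0 = 1

1 discordant pair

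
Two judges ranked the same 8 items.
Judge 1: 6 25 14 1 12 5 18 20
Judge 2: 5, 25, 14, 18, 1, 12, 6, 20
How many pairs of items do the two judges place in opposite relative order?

12 discordant pairs

Assign each item its position (1..8) in the first ordering, then rewrite the second ordering as that position sequence:
positions: 6→1, 25→2, 14→3, 1→4, 12→5, 5→6, 18→7, 20→8
second ordering as positions: [6, 2, 3, 7, 4, 5, 1, 8]
Discordant pairs = inversions in this position sequence.
6: 2, 3, 4, 5, 1 → 5
2: 1 → 1
3: 1 → 1
7: 4, 5, 1 → 3
4: 1 → 1
5: 1 → 1
1: 0
8: 0
Total: 5 + 1 + 1 + 3 + 1 + 1 + 0 + 0 = 12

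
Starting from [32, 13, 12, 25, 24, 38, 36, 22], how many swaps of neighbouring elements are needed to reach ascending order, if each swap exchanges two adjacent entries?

The minimum number of adjacent swaps to sort an array equals its inversion count, since every such swap removes exactly one inversion.
Count inversions — for each element, later elements that are smaller:
32: 13, 12, 25, 24, 22 → 5
13: 12 → 1
12: none → 0
25: 24, 22 → 2
24: 22 → 1
38: 36, 22 → 2
36: 22 → 1
22: none → 0
Total inversions: 5 + 1 + 0 + 2 + 1 + 2 + 1 + 0 = 12

12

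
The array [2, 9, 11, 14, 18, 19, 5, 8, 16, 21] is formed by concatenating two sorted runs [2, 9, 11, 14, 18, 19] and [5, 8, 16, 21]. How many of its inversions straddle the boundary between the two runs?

Cross-inversions: 12

Take each right-half value and tally the left-half values above it:
r = 5: 9, 11, 14, 18, 19 → 5
r = 8: 9, 11, 14, 18, 19 → 5
r = 16: 18, 19 → 2
r = 21: none → 0
Cross-inversions: 5 + 5 + 2 + 0 = 12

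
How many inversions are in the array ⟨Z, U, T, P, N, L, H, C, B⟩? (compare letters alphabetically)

36 inversions

Element-by-element contributions:
Z → U, T, P, N, L, H, C, B → 8
U → T, P, N, L, H, C, B → 7
T → P, N, L, H, C, B → 6
P → N, L, H, C, B → 5
N → L, H, C, B → 4
L → H, C, B → 3
H → C, B → 2
C → B → 1
B → none → 0
Sum: 8 + 7 + 6 + 5 + 4 + 3 + 2 + 1 + 0 = 36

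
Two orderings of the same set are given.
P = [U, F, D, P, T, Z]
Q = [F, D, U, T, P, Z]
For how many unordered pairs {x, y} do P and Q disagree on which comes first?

3

Assign each item its position (1..6) in the first ordering, then rewrite the second ordering as that position sequence:
positions: U→1, F→2, D→3, P→4, T→5, Z→6
second ordering as positions: [2, 3, 1, 5, 4, 6]
Discordant pairs = inversions in this position sequence.
2: 1 → 1
3: 1 → 1
1: 0
5: 4 → 1
4: 0
6: 0
Total: 1 + 1 + 0 + 1 + 0 + 0 = 3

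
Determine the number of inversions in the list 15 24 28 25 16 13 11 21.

For each element, count later entries that are smaller:
15 → 13, 11 → 2
24 → 16, 13, 11, 21 → 4
28 → 25, 16, 13, 11, 21 → 5
25 → 16, 13, 11, 21 → 4
16 → 13, 11 → 2
13 → 11 → 1
11 → none → 0
21 → none → 0
Sum: 2 + 4 + 5 + 4 + 2 + 1 + 0 + 0 = 18

18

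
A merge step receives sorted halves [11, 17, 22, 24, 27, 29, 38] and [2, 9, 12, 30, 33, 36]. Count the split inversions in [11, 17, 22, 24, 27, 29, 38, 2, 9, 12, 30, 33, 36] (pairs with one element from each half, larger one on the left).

23 split inversions

For each element r of the right run, count left-run elements greater than r:
r = 2: 11, 17, 22, 24, 27, 29, 38 → 7
r = 9: 11, 17, 22, 24, 27, 29, 38 → 7
r = 12: 17, 22, 24, 27, 29, 38 → 6
r = 30: 38 → 1
r = 33: 38 → 1
r = 36: 38 → 1
Cross-inversions: 7 + 7 + 6 + 1 + 1 + 1 = 23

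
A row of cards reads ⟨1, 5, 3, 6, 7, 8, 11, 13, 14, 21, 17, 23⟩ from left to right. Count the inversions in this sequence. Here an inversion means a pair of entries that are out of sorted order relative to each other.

2

For each element, count later entries that are smaller:
1: 0
5: 1
3: 0
6: 0
7: 0
8: 0
11: 0
13: 0
14: 0
21: 1
17: 0
23: 0
Sum: 0 + 1 + 0 + 0 + 0 + 0 + 0 + 0 + 0 + 1 + 0 + 0 = 2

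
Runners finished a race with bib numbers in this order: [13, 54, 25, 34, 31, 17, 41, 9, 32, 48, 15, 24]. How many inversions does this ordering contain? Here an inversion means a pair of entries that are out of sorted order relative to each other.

35 inversions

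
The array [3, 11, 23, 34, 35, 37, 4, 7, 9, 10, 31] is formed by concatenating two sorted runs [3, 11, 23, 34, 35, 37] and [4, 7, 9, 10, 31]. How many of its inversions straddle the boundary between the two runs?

Take each right-half value and tally the left-half values above it:
r = 4: 11, 23, 34, 35, 37 → 5
r = 7: 11, 23, 34, 35, 37 → 5
r = 9: 11, 23, 34, 35, 37 → 5
r = 10: 11, 23, 34, 35, 37 → 5
r = 31: 34, 35, 37 → 3
Cross-inversions: 5 + 5 + 5 + 5 + 3 = 23

23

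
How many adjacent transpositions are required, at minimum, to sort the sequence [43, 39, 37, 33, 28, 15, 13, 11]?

28 swaps

Each adjacent swap fixes exactly one inversion, so the minimum swap count equals the number of inversions.
Count inversions — for each element, later elements that are smaller:
43: 39, 37, 33, 28, 15, 13, 11 → 7
39: 37, 33, 28, 15, 13, 11 → 6
37: 33, 28, 15, 13, 11 → 5
33: 28, 15, 13, 11 → 4
28: 15, 13, 11 → 3
15: 13, 11 → 2
13: 11 → 1
11: none → 0
Total inversions: 7 + 6 + 5 + 4 + 3 + 2 + 1 + 0 = 28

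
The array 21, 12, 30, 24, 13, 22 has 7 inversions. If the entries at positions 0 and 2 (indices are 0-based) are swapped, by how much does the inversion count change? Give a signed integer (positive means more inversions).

Positions 0 and 2 hold 21 and 30; after swapping, the array is [30, 12, 21, 24, 13, 22].
Element-by-element contributions:
30: 5
12: 0
21: 1
24: 2
13: 0
22: 0
Sum: 5 + 0 + 1 + 2 + 0 + 0 = 8
Change: 8 − 7 = +1

+1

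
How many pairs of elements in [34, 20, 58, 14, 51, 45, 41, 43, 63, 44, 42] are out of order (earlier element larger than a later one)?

Element-by-element contributions:
34 → 20, 14 → 2
20 → 14 → 1
58 → 14, 51, 45, 41, 43, 44, 42 → 7
14 → none → 0
51 → 45, 41, 43, 44, 42 → 5
45 → 41, 43, 44, 42 → 4
41 → none → 0
43 → 42 → 1
63 → 44, 42 → 2
44 → 42 → 1
42 → none → 0
Sum: 2 + 1 + 7 + 0 + 5 + 4 + 0 + 1 + 2 + 1 + 0 = 23

23 inversions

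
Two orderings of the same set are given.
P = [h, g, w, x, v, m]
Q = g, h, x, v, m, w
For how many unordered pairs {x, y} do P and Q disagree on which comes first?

4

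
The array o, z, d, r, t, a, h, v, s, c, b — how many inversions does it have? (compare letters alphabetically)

34

Count, for each position, how many later elements it exceeds:
o: 5
z: 9
d: 3
r: 4
t: 5
a: 0
h: 2
v: 3
s: 2
c: 1
b: 0
Sum: 5 + 9 + 3 + 4 + 5 + 0 + 2 + 3 + 2 + 1 + 0 = 34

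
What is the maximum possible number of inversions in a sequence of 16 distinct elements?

A reversed (strictly descending) arrangement makes every pair an inversion, giving C(16, 2) inversions.
C(16, 2) = 16·15/2 = 120

120 inversions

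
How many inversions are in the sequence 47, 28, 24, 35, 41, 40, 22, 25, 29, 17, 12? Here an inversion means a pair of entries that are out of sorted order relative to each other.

41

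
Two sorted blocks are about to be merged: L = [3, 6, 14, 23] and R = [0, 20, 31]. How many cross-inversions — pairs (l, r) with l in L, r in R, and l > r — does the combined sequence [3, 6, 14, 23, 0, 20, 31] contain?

5 cross-inversions

For each element r of the right run, count left-run elements greater than r:
r = 0: 3, 6, 14, 23 → 4
r = 20: 23 → 1
r = 31: none → 0
Cross-inversions: 4 + 1 + 0 = 5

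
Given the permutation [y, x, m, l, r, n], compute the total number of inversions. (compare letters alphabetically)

Count, for each position, how many later elements it exceeds:
y → x, m, l, r, n → 5
x → m, l, r, n → 4
m → l → 1
l → none → 0
r → n → 1
n → none → 0
Sum: 5 + 4 + 1 + 0 + 1 + 0 = 11

11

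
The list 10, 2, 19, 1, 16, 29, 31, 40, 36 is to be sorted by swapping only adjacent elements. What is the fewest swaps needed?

The minimum number of adjacent swaps to sort an array equals its inversion count, since every such swap removes exactly one inversion.
Count inversions — for each element, later elements that are smaller:
10: 2, 1 → 2
2: 1 → 1
19: 1, 16 → 2
1: none → 0
16: none → 0
29: none → 0
31: none → 0
40: 36 → 1
36: none → 0
Total inversions: 2 + 1 + 2 + 0 + 0 + 0 + 0 + 1 + 0 = 6

6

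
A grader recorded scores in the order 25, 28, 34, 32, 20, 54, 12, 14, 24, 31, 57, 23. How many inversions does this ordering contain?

Out-of-order pairs: 33

Sweep left to right; for each value list the smaller values that follow it:
25 → 20, 12, 14, 24, 23 → 5
28 → 20, 12, 14, 24, 23 → 5
34 → 32, 20, 12, 14, 24, 31, 23 → 7
32 → 20, 12, 14, 24, 31, 23 → 6
20 → 12, 14 → 2
54 → 12, 14, 24, 31, 23 → 5
12 → none → 0
14 → none → 0
24 → 23 → 1
31 → 23 → 1
57 → 23 → 1
23 → none → 0
Sum: 5 + 5 + 7 + 6 + 2 + 5 + 0 + 0 + 1 + 1 + 1 + 0 = 33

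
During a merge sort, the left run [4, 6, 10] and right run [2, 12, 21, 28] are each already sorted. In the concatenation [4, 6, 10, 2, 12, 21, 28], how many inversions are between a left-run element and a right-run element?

There are 3 cross-inversions.

Take each right-half value and tally the left-half values above it:
r = 2: 4, 6, 10 → 3
r = 12: none → 0
r = 21: none → 0
r = 28: none → 0
Cross-inversions: 3 + 0 + 0 + 0 = 3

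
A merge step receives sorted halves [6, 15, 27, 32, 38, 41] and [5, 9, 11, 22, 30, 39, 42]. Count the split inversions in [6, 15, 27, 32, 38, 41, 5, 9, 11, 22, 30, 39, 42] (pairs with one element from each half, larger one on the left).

24 split inversions

For each element r of the right run, count left-run elements greater than r:
r = 5: 6, 15, 27, 32, 38, 41 → 6
r = 9: 15, 27, 32, 38, 41 → 5
r = 11: 15, 27, 32, 38, 41 → 5
r = 22: 27, 32, 38, 41 → 4
r = 30: 32, 38, 41 → 3
r = 39: 41 → 1
r = 42: none → 0
Cross-inversions: 6 + 5 + 5 + 4 + 3 + 1 + 0 = 24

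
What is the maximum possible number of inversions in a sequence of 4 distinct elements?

6 inversions

A reversed (strictly descending) arrangement makes every pair an inversion, giving C(4, 2) inversions.
C(4, 2) = 4·3/2 = 6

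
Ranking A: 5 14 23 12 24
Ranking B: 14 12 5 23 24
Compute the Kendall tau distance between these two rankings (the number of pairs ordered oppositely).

Assign each item its position (1..5) in the first ordering, then rewrite the second ordering as that position sequence:
positions: 5→1, 14→2, 23→3, 12→4, 24→5
second ordering as positions: [2, 4, 1, 3, 5]
Discordant pairs = inversions in this position sequence.
2: 1 → 1
4: 1, 3 → 2
1: 0
3: 0
5: 0
Total: 1 + 2 + 0 + 0 + 0 = 3

3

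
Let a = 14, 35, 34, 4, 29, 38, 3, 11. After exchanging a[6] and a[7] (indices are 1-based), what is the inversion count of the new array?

16

Positions 6 and 7 hold 38 and 3; after swapping, the array is [14, 35, 34, 4, 29, 3, 38, 11].
Element-by-element contributions:
14: 3
35: 5
34: 4
4: 1
29: 2
3: 0
38: 1
11: 0
Sum: 3 + 5 + 4 + 1 + 2 + 0 + 1 + 0 = 16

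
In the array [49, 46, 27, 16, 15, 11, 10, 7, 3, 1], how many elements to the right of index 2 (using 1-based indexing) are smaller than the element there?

8 such elements

The element at index 2 is 46.
Elements after it: 27, 16, 15, 11, 10, 7, 3, 1
Those smaller than 46: 27, 16, 15, 11, 10, 7, 3, 1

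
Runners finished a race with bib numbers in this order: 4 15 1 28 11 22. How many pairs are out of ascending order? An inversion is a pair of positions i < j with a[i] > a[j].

Element-by-element contributions:
4 → 1 → 1
15 → 1, 11 → 2
1 → none → 0
28 → 11, 22 → 2
11 → none → 0
22 → none → 0
Sum: 1 + 2 + 0 + 2 + 0 + 0 = 5

5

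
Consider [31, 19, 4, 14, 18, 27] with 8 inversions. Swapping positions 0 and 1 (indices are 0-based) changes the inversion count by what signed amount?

-1

Positions 0 and 1 hold 31 and 19; after swapping, the array is [19, 31, 4, 14, 18, 27].
Count, for each position, how many later elements it exceeds:
19 → 4, 14, 18 → 3
31 → 4, 14, 18, 27 → 4
4 → none → 0
14 → none → 0
18 → none → 0
27 → none → 0
Sum: 3 + 4 + 0 + 0 + 0 + 0 = 7
Change: 7 − 8 = -1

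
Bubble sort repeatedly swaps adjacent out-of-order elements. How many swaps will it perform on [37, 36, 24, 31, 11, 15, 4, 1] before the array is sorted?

Each adjacent swap fixes exactly one inversion, so the minimum swap count equals the number of inversions.
Count inversions — for each element, later elements that are smaller:
37: 36, 24, 31, 11, 15, 4, 1 → 7
36: 24, 31, 11, 15, 4, 1 → 6
24: 11, 15, 4, 1 → 4
31: 11, 15, 4, 1 → 4
11: 4, 1 → 2
15: 4, 1 → 2
4: 1 → 1
1: none → 0
Total inversions: 7 + 6 + 4 + 4 + 2 + 2 + 1 + 0 = 26

There are 26 swaps.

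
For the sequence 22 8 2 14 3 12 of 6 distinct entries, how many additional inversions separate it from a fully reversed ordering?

Maximum inversions for 6 distinct elements is C(6, 2) = 6·5/2 = 15.
Current inversions — for each element, count later smaller elements:
22: 5
8: 2
2: 0
14: 2
3: 0
12: 0
Current total: 5 + 2 + 0 + 2 + 0 + 0 = 9
Shortfall: 15 − 9 = 6

6 inversions short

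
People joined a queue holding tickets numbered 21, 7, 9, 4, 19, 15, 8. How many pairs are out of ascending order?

12

Listing every pair i<j with a[i]>a[j] (using 1-based positions):
(1,2): 21 > 7
(1,3): 21 > 9
(1,4): 21 > 4
(1,5): 21 > 19
(1,6): 21 > 15
(1,7): 21 > 8
(2,4): 7 > 4
(3,4): 9 > 4
(3,7): 9 > 8
(5,6): 19 > 15
(5,7): 19 > 8
(6,7): 15 > 8
That's 12 pairs.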